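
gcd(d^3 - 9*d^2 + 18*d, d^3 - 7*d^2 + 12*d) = d^2 - 3*d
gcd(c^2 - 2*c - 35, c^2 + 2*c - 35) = 1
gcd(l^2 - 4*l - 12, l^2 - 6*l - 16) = l + 2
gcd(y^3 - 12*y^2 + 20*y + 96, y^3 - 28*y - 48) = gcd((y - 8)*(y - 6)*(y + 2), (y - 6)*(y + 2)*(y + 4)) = y^2 - 4*y - 12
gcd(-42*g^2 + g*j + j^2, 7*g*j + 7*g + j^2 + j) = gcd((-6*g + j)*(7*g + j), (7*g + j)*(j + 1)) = 7*g + j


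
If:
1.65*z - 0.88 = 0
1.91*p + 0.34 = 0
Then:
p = -0.18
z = 0.53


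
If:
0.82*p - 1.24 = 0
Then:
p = 1.51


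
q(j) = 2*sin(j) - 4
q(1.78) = -2.04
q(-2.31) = -5.48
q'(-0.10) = 1.99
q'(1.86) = -0.57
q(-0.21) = -4.42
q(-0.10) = -4.20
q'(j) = 2*cos(j)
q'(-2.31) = -1.35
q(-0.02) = -4.04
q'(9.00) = -1.82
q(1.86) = -2.08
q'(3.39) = -1.94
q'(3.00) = -1.98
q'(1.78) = -0.42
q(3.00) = -3.72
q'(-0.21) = 1.96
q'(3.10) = -2.00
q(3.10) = -3.92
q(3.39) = -4.49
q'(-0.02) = 2.00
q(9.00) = -3.18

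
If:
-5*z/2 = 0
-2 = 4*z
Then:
No Solution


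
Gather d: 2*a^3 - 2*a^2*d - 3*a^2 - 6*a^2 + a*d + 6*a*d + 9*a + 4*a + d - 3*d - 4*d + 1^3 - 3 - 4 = 2*a^3 - 9*a^2 + 13*a + d*(-2*a^2 + 7*a - 6) - 6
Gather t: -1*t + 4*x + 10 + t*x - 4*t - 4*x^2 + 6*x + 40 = t*(x - 5) - 4*x^2 + 10*x + 50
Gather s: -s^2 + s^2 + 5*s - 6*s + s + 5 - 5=0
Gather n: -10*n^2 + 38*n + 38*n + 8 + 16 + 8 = -10*n^2 + 76*n + 32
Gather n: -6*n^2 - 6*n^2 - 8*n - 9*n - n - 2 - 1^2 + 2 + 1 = -12*n^2 - 18*n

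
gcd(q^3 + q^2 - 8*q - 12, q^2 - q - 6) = q^2 - q - 6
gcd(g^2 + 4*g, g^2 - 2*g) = g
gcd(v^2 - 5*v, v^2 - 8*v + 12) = 1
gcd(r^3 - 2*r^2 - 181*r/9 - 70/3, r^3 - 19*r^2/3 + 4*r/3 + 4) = r - 6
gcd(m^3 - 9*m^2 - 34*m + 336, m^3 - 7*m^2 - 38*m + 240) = m^2 - 2*m - 48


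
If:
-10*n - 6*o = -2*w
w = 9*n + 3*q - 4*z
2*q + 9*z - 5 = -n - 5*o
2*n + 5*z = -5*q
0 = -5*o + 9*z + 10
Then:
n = 425/591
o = 280/197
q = 20/591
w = 4645/591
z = -190/591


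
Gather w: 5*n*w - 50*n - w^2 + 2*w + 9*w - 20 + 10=-50*n - w^2 + w*(5*n + 11) - 10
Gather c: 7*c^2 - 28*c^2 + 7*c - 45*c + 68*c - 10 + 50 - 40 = -21*c^2 + 30*c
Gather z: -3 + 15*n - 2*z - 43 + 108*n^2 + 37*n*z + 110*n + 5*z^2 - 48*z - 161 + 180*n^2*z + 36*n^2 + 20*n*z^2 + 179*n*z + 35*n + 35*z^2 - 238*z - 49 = 144*n^2 + 160*n + z^2*(20*n + 40) + z*(180*n^2 + 216*n - 288) - 256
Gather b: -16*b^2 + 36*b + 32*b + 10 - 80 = -16*b^2 + 68*b - 70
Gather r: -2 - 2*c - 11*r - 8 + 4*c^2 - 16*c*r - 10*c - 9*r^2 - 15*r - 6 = 4*c^2 - 12*c - 9*r^2 + r*(-16*c - 26) - 16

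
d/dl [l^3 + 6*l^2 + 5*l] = 3*l^2 + 12*l + 5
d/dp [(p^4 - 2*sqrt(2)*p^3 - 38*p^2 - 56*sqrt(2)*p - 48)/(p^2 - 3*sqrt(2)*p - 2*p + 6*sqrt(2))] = (-(-2*p + 2 + 3*sqrt(2))*(-p^4 + 2*sqrt(2)*p^3 + 38*p^2 + 56*sqrt(2)*p + 48) + 2*(p^2 - 3*sqrt(2)*p - 2*p + 6*sqrt(2))*(2*p^3 - 3*sqrt(2)*p^2 - 38*p - 28*sqrt(2)))/(p^2 - 3*sqrt(2)*p - 2*p + 6*sqrt(2))^2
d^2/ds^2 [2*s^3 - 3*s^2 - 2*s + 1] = 12*s - 6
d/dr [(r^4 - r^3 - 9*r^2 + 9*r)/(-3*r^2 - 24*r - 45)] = (-2*r^3 - 11*r^2 + 40*r - 15)/(3*(r^2 + 10*r + 25))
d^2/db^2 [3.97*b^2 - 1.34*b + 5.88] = 7.94000000000000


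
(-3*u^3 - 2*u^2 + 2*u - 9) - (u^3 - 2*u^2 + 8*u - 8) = -4*u^3 - 6*u - 1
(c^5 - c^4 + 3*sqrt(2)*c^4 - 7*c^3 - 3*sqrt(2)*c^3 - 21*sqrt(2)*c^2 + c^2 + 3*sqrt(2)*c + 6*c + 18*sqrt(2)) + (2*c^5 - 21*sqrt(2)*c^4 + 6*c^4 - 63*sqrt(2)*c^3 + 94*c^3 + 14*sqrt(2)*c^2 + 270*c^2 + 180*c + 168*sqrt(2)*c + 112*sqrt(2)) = 3*c^5 - 18*sqrt(2)*c^4 + 5*c^4 - 66*sqrt(2)*c^3 + 87*c^3 - 7*sqrt(2)*c^2 + 271*c^2 + 186*c + 171*sqrt(2)*c + 130*sqrt(2)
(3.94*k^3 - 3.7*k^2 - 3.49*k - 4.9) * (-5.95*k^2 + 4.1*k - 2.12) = -23.443*k^5 + 38.169*k^4 - 2.7573*k^3 + 22.69*k^2 - 12.6912*k + 10.388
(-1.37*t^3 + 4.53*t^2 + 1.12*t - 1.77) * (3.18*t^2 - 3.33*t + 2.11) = -4.3566*t^5 + 18.9675*t^4 - 14.414*t^3 + 0.200099999999998*t^2 + 8.2573*t - 3.7347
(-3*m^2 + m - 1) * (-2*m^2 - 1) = 6*m^4 - 2*m^3 + 5*m^2 - m + 1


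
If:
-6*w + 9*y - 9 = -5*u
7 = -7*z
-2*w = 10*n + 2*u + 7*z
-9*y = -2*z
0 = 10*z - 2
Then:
No Solution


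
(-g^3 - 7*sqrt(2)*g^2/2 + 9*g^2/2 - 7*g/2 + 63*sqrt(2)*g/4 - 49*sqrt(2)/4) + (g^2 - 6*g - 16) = -g^3 - 7*sqrt(2)*g^2/2 + 11*g^2/2 - 19*g/2 + 63*sqrt(2)*g/4 - 49*sqrt(2)/4 - 16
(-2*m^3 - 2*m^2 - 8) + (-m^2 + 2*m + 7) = -2*m^3 - 3*m^2 + 2*m - 1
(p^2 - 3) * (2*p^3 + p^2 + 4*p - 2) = 2*p^5 + p^4 - 2*p^3 - 5*p^2 - 12*p + 6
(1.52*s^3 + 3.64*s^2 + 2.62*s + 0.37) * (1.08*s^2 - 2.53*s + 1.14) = 1.6416*s^5 + 0.0856000000000008*s^4 - 4.6468*s^3 - 2.0794*s^2 + 2.0507*s + 0.4218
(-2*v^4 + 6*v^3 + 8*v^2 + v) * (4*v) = -8*v^5 + 24*v^4 + 32*v^3 + 4*v^2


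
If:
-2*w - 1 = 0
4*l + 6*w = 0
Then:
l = 3/4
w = -1/2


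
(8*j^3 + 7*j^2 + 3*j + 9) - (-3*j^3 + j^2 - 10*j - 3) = 11*j^3 + 6*j^2 + 13*j + 12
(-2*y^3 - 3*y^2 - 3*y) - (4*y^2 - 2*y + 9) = -2*y^3 - 7*y^2 - y - 9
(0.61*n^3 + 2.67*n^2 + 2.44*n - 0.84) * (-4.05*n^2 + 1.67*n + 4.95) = -2.4705*n^5 - 9.7948*n^4 - 2.4036*n^3 + 20.6933*n^2 + 10.6752*n - 4.158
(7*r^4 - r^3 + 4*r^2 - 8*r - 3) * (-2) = -14*r^4 + 2*r^3 - 8*r^2 + 16*r + 6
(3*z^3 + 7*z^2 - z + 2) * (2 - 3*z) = -9*z^4 - 15*z^3 + 17*z^2 - 8*z + 4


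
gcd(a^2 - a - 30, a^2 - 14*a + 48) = a - 6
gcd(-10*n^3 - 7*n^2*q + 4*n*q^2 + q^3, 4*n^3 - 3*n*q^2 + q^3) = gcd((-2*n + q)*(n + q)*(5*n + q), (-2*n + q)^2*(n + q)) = -2*n^2 - n*q + q^2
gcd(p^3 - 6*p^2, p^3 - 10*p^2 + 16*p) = p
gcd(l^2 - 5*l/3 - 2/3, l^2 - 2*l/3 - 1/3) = l + 1/3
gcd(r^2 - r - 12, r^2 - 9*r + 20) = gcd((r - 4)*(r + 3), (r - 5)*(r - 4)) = r - 4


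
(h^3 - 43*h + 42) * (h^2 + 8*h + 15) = h^5 + 8*h^4 - 28*h^3 - 302*h^2 - 309*h + 630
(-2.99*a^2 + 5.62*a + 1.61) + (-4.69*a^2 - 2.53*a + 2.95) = -7.68*a^2 + 3.09*a + 4.56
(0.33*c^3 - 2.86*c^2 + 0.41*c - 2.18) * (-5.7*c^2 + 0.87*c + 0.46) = -1.881*c^5 + 16.5891*c^4 - 4.6734*c^3 + 11.4671*c^2 - 1.708*c - 1.0028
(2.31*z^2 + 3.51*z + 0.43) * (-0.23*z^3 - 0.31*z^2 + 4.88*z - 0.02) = -0.5313*z^5 - 1.5234*z^4 + 10.0858*z^3 + 16.9493*z^2 + 2.0282*z - 0.0086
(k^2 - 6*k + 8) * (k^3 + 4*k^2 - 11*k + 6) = k^5 - 2*k^4 - 27*k^3 + 104*k^2 - 124*k + 48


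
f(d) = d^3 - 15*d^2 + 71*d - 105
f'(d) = 3*d^2 - 30*d + 71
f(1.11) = -43.30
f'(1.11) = 41.40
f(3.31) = 1.93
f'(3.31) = 4.57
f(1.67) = -23.61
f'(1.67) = 29.27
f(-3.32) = -542.65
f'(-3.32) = 203.67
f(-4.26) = -756.98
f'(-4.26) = 253.24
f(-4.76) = -890.67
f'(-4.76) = 281.77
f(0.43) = -77.16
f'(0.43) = 58.65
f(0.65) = -64.91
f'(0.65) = 52.77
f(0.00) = -105.00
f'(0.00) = 71.00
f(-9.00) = -2688.00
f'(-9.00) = 584.00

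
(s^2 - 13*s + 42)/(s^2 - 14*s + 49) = (s - 6)/(s - 7)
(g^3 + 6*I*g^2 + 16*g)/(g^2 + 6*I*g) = (g^2 + 6*I*g + 16)/(g + 6*I)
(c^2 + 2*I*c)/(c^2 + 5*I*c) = (c + 2*I)/(c + 5*I)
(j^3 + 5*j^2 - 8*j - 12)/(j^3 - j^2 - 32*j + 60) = (j + 1)/(j - 5)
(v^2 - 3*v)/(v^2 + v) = (v - 3)/(v + 1)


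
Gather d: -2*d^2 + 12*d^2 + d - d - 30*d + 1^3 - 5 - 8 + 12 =10*d^2 - 30*d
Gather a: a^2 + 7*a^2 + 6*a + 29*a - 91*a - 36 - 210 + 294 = 8*a^2 - 56*a + 48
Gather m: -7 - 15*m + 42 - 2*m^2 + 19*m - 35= -2*m^2 + 4*m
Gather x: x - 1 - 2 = x - 3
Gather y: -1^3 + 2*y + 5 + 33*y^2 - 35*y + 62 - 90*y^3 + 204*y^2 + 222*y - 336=-90*y^3 + 237*y^2 + 189*y - 270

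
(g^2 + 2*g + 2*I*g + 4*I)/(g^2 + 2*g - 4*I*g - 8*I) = (g + 2*I)/(g - 4*I)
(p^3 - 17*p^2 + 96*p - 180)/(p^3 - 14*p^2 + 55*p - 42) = (p^2 - 11*p + 30)/(p^2 - 8*p + 7)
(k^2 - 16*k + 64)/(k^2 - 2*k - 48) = (k - 8)/(k + 6)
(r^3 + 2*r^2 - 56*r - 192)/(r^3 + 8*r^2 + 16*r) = (r^2 - 2*r - 48)/(r*(r + 4))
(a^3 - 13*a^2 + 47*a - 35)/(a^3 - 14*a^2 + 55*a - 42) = (a - 5)/(a - 6)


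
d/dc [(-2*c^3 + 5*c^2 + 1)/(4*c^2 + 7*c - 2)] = (-8*c^4 - 28*c^3 + 47*c^2 - 28*c - 7)/(16*c^4 + 56*c^3 + 33*c^2 - 28*c + 4)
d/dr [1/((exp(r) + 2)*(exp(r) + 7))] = (-2*exp(r) - 9)*exp(r)/(exp(4*r) + 18*exp(3*r) + 109*exp(2*r) + 252*exp(r) + 196)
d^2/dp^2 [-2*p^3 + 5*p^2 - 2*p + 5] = 10 - 12*p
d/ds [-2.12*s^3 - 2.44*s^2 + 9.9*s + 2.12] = -6.36*s^2 - 4.88*s + 9.9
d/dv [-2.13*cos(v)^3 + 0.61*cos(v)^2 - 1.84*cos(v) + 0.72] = (6.39*cos(v)^2 - 1.22*cos(v) + 1.84)*sin(v)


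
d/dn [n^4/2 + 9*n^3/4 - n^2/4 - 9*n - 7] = 2*n^3 + 27*n^2/4 - n/2 - 9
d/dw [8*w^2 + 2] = 16*w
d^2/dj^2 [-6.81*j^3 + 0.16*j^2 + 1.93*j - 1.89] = 0.32 - 40.86*j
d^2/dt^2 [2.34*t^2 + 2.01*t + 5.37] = 4.68000000000000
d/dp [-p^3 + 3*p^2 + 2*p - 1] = -3*p^2 + 6*p + 2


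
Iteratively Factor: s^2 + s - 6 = (s + 3)*(s - 2)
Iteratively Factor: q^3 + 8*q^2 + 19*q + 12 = (q + 3)*(q^2 + 5*q + 4) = (q + 3)*(q + 4)*(q + 1)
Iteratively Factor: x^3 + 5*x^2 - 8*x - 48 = (x + 4)*(x^2 + x - 12) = (x - 3)*(x + 4)*(x + 4)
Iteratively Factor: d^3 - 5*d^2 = (d - 5)*(d^2) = d*(d - 5)*(d)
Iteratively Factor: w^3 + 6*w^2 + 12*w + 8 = (w + 2)*(w^2 + 4*w + 4) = (w + 2)^2*(w + 2)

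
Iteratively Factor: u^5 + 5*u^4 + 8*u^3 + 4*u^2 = (u)*(u^4 + 5*u^3 + 8*u^2 + 4*u) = u*(u + 2)*(u^3 + 3*u^2 + 2*u) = u*(u + 1)*(u + 2)*(u^2 + 2*u) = u*(u + 1)*(u + 2)^2*(u)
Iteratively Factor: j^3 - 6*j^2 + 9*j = (j - 3)*(j^2 - 3*j) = (j - 3)^2*(j)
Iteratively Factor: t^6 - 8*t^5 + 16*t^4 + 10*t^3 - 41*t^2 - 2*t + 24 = (t - 2)*(t^5 - 6*t^4 + 4*t^3 + 18*t^2 - 5*t - 12) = (t - 2)*(t + 1)*(t^4 - 7*t^3 + 11*t^2 + 7*t - 12) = (t - 3)*(t - 2)*(t + 1)*(t^3 - 4*t^2 - t + 4) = (t - 3)*(t - 2)*(t - 1)*(t + 1)*(t^2 - 3*t - 4) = (t - 4)*(t - 3)*(t - 2)*(t - 1)*(t + 1)*(t + 1)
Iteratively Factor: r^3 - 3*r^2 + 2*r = (r - 1)*(r^2 - 2*r) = r*(r - 1)*(r - 2)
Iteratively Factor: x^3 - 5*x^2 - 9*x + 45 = (x - 5)*(x^2 - 9) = (x - 5)*(x + 3)*(x - 3)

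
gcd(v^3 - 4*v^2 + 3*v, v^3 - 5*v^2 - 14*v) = v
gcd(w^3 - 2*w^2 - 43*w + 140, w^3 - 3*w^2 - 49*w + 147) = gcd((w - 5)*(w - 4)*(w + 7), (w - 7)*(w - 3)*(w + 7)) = w + 7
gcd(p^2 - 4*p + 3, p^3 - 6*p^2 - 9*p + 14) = p - 1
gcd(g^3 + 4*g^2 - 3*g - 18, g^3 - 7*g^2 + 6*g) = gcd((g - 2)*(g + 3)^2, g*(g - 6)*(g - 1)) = 1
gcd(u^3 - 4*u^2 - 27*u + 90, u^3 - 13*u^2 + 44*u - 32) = 1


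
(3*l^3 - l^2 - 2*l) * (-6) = -18*l^3 + 6*l^2 + 12*l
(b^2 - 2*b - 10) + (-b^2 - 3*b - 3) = -5*b - 13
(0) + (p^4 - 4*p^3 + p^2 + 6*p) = p^4 - 4*p^3 + p^2 + 6*p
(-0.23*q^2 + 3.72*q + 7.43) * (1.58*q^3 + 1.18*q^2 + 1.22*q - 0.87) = -0.3634*q^5 + 5.6062*q^4 + 15.8484*q^3 + 13.5059*q^2 + 5.8282*q - 6.4641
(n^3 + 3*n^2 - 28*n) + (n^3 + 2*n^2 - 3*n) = 2*n^3 + 5*n^2 - 31*n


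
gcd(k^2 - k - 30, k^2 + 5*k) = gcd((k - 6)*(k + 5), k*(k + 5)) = k + 5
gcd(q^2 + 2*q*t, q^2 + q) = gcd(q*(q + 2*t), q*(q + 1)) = q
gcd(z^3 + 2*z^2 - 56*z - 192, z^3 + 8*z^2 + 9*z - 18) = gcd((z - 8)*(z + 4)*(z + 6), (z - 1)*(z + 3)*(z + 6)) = z + 6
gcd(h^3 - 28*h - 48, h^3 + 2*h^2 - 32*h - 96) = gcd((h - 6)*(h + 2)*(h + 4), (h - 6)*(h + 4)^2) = h^2 - 2*h - 24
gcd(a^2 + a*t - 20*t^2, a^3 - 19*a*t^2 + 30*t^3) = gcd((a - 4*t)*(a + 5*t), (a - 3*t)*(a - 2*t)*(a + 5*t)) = a + 5*t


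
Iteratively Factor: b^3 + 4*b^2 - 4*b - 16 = (b - 2)*(b^2 + 6*b + 8) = (b - 2)*(b + 2)*(b + 4)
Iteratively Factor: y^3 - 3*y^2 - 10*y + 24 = (y + 3)*(y^2 - 6*y + 8) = (y - 2)*(y + 3)*(y - 4)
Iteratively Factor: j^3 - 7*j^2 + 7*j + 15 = (j - 3)*(j^2 - 4*j - 5) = (j - 5)*(j - 3)*(j + 1)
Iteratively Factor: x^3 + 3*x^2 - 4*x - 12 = (x + 2)*(x^2 + x - 6) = (x + 2)*(x + 3)*(x - 2)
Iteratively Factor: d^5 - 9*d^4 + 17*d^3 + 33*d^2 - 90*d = (d)*(d^4 - 9*d^3 + 17*d^2 + 33*d - 90) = d*(d - 5)*(d^3 - 4*d^2 - 3*d + 18) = d*(d - 5)*(d + 2)*(d^2 - 6*d + 9) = d*(d - 5)*(d - 3)*(d + 2)*(d - 3)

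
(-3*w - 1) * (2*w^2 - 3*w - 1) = -6*w^3 + 7*w^2 + 6*w + 1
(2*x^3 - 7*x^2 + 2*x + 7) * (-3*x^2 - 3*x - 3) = -6*x^5 + 15*x^4 + 9*x^3 - 6*x^2 - 27*x - 21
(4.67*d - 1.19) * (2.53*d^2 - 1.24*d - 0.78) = 11.8151*d^3 - 8.8015*d^2 - 2.167*d + 0.9282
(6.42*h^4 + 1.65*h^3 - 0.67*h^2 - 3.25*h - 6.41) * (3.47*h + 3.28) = 22.2774*h^5 + 26.7831*h^4 + 3.0871*h^3 - 13.4751*h^2 - 32.9027*h - 21.0248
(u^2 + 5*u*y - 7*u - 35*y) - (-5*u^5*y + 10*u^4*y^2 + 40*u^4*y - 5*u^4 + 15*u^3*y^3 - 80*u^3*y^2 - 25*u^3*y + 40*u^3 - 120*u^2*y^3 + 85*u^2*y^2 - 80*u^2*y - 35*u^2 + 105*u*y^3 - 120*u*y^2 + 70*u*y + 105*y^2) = 5*u^5*y - 10*u^4*y^2 - 40*u^4*y + 5*u^4 - 15*u^3*y^3 + 80*u^3*y^2 + 25*u^3*y - 40*u^3 + 120*u^2*y^3 - 85*u^2*y^2 + 80*u^2*y + 36*u^2 - 105*u*y^3 + 120*u*y^2 - 65*u*y - 7*u - 105*y^2 - 35*y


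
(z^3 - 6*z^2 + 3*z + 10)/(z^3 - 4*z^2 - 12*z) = (-z^3 + 6*z^2 - 3*z - 10)/(z*(-z^2 + 4*z + 12))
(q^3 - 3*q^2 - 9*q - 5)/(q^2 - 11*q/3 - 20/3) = 3*(q^2 + 2*q + 1)/(3*q + 4)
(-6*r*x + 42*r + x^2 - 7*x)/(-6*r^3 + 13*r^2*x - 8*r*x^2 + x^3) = (x - 7)/(r^2 - 2*r*x + x^2)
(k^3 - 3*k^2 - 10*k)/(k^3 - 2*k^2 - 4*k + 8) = k*(k - 5)/(k^2 - 4*k + 4)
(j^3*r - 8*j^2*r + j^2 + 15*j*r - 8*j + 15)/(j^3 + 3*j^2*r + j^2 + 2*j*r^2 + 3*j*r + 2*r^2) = (j^3*r - 8*j^2*r + j^2 + 15*j*r - 8*j + 15)/(j^3 + 3*j^2*r + j^2 + 2*j*r^2 + 3*j*r + 2*r^2)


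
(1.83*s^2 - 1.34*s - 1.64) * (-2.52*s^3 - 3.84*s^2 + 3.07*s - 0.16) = -4.6116*s^5 - 3.6504*s^4 + 14.8965*s^3 + 1.891*s^2 - 4.8204*s + 0.2624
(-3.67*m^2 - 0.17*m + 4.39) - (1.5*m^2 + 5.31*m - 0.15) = -5.17*m^2 - 5.48*m + 4.54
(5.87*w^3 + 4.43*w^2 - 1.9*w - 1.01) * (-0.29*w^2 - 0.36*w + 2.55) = -1.7023*w^5 - 3.3979*w^4 + 13.9247*w^3 + 12.2734*w^2 - 4.4814*w - 2.5755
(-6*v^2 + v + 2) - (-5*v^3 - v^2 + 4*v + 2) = 5*v^3 - 5*v^2 - 3*v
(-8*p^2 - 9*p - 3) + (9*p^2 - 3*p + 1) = p^2 - 12*p - 2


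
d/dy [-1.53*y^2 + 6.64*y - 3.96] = 6.64 - 3.06*y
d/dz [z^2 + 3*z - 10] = 2*z + 3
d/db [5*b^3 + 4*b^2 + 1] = b*(15*b + 8)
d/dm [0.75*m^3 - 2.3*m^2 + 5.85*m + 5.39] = 2.25*m^2 - 4.6*m + 5.85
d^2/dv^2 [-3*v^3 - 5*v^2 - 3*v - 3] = -18*v - 10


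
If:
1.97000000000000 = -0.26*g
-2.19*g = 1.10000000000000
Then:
No Solution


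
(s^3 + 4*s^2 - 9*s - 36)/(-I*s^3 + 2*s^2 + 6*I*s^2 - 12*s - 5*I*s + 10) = I*(s^3 + 4*s^2 - 9*s - 36)/(s^3 + 2*s^2*(-3 + I) + s*(5 - 12*I) + 10*I)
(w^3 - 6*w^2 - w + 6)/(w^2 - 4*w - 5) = (w^2 - 7*w + 6)/(w - 5)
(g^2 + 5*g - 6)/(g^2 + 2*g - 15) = (g^2 + 5*g - 6)/(g^2 + 2*g - 15)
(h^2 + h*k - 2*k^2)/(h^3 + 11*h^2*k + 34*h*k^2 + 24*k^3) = (h^2 + h*k - 2*k^2)/(h^3 + 11*h^2*k + 34*h*k^2 + 24*k^3)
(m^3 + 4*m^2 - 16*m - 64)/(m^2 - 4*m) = m + 8 + 16/m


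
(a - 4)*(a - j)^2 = a^3 - 2*a^2*j - 4*a^2 + a*j^2 + 8*a*j - 4*j^2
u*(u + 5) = u^2 + 5*u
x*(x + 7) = x^2 + 7*x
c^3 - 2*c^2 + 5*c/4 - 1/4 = (c - 1)*(c - 1/2)^2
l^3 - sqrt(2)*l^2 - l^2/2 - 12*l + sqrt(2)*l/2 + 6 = (l - 1/2)*(l - 3*sqrt(2))*(l + 2*sqrt(2))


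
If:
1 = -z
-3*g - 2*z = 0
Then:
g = 2/3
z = -1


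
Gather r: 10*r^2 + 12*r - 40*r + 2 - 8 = 10*r^2 - 28*r - 6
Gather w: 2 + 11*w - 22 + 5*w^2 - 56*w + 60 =5*w^2 - 45*w + 40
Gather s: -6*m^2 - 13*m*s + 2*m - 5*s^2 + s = -6*m^2 + 2*m - 5*s^2 + s*(1 - 13*m)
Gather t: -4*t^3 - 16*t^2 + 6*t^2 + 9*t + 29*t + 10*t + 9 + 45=-4*t^3 - 10*t^2 + 48*t + 54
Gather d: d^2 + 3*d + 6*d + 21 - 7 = d^2 + 9*d + 14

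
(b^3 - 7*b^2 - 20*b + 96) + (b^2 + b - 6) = b^3 - 6*b^2 - 19*b + 90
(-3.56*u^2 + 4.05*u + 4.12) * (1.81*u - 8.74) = -6.4436*u^3 + 38.4449*u^2 - 27.9398*u - 36.0088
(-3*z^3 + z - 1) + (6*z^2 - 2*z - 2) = -3*z^3 + 6*z^2 - z - 3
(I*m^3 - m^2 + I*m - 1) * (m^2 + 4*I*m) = I*m^5 - 5*m^4 - 3*I*m^3 - 5*m^2 - 4*I*m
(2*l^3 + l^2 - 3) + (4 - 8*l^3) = -6*l^3 + l^2 + 1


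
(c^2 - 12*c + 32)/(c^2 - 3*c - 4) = (c - 8)/(c + 1)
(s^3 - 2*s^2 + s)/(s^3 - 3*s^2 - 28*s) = (-s^2 + 2*s - 1)/(-s^2 + 3*s + 28)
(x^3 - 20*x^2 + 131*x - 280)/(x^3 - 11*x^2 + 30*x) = (x^2 - 15*x + 56)/(x*(x - 6))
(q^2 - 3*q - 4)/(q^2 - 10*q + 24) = (q + 1)/(q - 6)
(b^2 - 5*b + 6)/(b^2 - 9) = (b - 2)/(b + 3)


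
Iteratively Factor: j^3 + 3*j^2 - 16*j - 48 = (j + 4)*(j^2 - j - 12) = (j + 3)*(j + 4)*(j - 4)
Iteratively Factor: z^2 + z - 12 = (z - 3)*(z + 4)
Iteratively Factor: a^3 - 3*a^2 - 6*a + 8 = (a - 1)*(a^2 - 2*a - 8) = (a - 4)*(a - 1)*(a + 2)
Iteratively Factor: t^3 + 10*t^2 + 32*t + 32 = (t + 4)*(t^2 + 6*t + 8) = (t + 4)^2*(t + 2)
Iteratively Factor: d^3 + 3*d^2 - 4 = (d + 2)*(d^2 + d - 2) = (d + 2)^2*(d - 1)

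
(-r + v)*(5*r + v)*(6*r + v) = -30*r^3 + 19*r^2*v + 10*r*v^2 + v^3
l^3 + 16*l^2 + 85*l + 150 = (l + 5)^2*(l + 6)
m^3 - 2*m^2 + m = m*(m - 1)^2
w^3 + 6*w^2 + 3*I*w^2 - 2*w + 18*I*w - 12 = (w + 6)*(w + I)*(w + 2*I)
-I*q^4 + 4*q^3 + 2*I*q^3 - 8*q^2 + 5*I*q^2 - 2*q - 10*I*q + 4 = (q - 2)*(q + I)*(q + 2*I)*(-I*q + 1)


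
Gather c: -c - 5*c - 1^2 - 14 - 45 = -6*c - 60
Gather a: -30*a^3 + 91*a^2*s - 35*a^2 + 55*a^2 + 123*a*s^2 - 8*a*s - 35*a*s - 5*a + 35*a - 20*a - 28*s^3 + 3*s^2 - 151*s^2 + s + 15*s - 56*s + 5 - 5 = -30*a^3 + a^2*(91*s + 20) + a*(123*s^2 - 43*s + 10) - 28*s^3 - 148*s^2 - 40*s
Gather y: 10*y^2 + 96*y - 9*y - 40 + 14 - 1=10*y^2 + 87*y - 27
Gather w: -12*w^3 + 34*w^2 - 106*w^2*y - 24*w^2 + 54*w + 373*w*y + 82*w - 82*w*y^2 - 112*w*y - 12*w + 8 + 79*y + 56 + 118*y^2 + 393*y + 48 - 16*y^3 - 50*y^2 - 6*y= -12*w^3 + w^2*(10 - 106*y) + w*(-82*y^2 + 261*y + 124) - 16*y^3 + 68*y^2 + 466*y + 112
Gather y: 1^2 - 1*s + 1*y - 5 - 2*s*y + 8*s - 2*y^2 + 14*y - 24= 7*s - 2*y^2 + y*(15 - 2*s) - 28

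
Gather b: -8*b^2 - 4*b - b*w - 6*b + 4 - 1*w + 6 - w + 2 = -8*b^2 + b*(-w - 10) - 2*w + 12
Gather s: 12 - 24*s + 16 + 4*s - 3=25 - 20*s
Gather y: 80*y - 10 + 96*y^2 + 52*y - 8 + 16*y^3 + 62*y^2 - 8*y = 16*y^3 + 158*y^2 + 124*y - 18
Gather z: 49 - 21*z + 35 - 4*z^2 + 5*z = -4*z^2 - 16*z + 84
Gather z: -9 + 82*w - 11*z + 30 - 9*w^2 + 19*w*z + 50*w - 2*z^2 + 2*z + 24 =-9*w^2 + 132*w - 2*z^2 + z*(19*w - 9) + 45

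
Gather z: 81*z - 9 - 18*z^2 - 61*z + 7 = -18*z^2 + 20*z - 2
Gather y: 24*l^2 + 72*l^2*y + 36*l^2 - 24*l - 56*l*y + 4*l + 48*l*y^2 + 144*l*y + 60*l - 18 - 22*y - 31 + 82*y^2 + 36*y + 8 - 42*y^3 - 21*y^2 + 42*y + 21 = 60*l^2 + 40*l - 42*y^3 + y^2*(48*l + 61) + y*(72*l^2 + 88*l + 56) - 20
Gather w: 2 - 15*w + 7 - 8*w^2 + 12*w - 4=-8*w^2 - 3*w + 5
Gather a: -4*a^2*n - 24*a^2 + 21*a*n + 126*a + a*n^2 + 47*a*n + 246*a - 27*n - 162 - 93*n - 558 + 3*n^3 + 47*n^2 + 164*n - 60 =a^2*(-4*n - 24) + a*(n^2 + 68*n + 372) + 3*n^3 + 47*n^2 + 44*n - 780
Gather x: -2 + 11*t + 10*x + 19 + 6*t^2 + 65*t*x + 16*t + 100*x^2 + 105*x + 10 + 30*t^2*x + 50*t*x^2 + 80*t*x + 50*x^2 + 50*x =6*t^2 + 27*t + x^2*(50*t + 150) + x*(30*t^2 + 145*t + 165) + 27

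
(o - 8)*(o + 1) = o^2 - 7*o - 8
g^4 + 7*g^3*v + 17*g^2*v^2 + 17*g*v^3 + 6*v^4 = (g + v)^2*(g + 2*v)*(g + 3*v)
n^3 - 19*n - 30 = (n - 5)*(n + 2)*(n + 3)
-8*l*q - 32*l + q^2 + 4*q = (-8*l + q)*(q + 4)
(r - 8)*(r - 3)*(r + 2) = r^3 - 9*r^2 + 2*r + 48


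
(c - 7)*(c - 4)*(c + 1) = c^3 - 10*c^2 + 17*c + 28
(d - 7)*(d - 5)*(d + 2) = d^3 - 10*d^2 + 11*d + 70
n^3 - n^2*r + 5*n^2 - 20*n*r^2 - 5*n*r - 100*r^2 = (n + 5)*(n - 5*r)*(n + 4*r)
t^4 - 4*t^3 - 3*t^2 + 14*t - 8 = (t - 4)*(t - 1)^2*(t + 2)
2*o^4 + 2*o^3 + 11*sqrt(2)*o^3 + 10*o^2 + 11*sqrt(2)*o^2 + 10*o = o*(o + 5*sqrt(2))*(sqrt(2)*o + 1)*(sqrt(2)*o + sqrt(2))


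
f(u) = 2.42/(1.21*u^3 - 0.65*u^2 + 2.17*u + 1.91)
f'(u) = 2.42*(-3.63*u^2 + 1.3*u - 2.17)/(1.21*u^3 - 0.65*u^2 + 2.17*u + 1.91)^2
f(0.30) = 0.95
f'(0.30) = -0.79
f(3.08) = 0.06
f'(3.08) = -0.06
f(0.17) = 1.07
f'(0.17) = -0.97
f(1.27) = 0.40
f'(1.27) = -0.42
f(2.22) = 0.14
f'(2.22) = -0.15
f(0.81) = 0.62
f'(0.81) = -0.56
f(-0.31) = 2.13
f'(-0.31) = -5.45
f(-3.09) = -0.05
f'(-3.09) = -0.05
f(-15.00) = -0.00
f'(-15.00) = -0.00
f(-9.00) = -0.00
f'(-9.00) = -0.00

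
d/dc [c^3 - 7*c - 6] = 3*c^2 - 7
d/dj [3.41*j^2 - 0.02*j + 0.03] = 6.82*j - 0.02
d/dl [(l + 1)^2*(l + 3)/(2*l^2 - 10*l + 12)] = (l^4 - 10*l^3 - 14*l^2 + 54*l + 57)/(2*(l^4 - 10*l^3 + 37*l^2 - 60*l + 36))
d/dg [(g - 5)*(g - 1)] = 2*g - 6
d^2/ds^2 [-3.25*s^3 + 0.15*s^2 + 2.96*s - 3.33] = 0.3 - 19.5*s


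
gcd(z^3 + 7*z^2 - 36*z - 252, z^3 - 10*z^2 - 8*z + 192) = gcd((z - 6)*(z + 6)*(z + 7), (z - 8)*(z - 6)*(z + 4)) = z - 6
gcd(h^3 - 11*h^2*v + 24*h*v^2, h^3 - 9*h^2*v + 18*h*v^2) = -h^2 + 3*h*v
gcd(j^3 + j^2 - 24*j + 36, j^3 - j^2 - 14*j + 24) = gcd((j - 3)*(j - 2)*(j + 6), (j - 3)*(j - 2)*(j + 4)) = j^2 - 5*j + 6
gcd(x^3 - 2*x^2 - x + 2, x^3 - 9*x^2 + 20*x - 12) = x^2 - 3*x + 2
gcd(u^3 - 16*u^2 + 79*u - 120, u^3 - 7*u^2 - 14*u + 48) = u - 8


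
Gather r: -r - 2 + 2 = -r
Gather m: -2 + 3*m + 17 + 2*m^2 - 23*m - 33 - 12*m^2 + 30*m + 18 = -10*m^2 + 10*m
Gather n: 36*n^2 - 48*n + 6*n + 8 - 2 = 36*n^2 - 42*n + 6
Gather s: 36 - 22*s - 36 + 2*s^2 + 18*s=2*s^2 - 4*s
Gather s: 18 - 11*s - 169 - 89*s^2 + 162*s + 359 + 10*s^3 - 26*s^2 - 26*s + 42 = 10*s^3 - 115*s^2 + 125*s + 250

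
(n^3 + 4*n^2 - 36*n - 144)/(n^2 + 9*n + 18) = (n^2 - 2*n - 24)/(n + 3)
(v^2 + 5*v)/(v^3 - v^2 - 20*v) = (v + 5)/(v^2 - v - 20)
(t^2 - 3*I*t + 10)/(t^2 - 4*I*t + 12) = (t - 5*I)/(t - 6*I)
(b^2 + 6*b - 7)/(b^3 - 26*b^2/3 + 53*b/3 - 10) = 3*(b + 7)/(3*b^2 - 23*b + 30)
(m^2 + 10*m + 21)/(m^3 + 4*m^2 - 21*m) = (m + 3)/(m*(m - 3))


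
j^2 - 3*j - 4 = (j - 4)*(j + 1)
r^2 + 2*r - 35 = (r - 5)*(r + 7)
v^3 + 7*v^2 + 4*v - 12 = (v - 1)*(v + 2)*(v + 6)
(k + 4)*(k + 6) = k^2 + 10*k + 24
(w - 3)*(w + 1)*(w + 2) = w^3 - 7*w - 6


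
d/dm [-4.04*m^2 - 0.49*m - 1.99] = -8.08*m - 0.49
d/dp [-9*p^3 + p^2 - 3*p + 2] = -27*p^2 + 2*p - 3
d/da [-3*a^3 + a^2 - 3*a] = -9*a^2 + 2*a - 3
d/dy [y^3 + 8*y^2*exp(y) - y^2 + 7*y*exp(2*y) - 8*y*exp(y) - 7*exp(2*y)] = 8*y^2*exp(y) + 3*y^2 + 14*y*exp(2*y) + 8*y*exp(y) - 2*y - 7*exp(2*y) - 8*exp(y)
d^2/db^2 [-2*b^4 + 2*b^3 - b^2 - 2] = -24*b^2 + 12*b - 2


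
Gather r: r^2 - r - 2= r^2 - r - 2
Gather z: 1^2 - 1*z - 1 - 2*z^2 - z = -2*z^2 - 2*z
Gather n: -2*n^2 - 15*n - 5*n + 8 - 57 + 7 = -2*n^2 - 20*n - 42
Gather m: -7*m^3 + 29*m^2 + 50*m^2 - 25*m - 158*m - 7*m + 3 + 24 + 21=-7*m^3 + 79*m^2 - 190*m + 48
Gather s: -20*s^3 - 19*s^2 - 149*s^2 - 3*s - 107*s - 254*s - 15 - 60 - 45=-20*s^3 - 168*s^2 - 364*s - 120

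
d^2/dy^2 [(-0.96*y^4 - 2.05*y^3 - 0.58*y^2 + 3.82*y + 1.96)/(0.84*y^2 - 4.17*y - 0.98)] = (-1.354752*y^6 + 20.176128*y^5 - 95.418432*y^4 - 136.11225*y^3 - 55.895868*y^2 - 34.138104*y + 39.055744)/(0.592704*y^6 - 8.827056*y^5 + 41.745564*y^4 - 51.915249*y^3 - 48.703158*y^2 - 12.014604*y - 0.941192)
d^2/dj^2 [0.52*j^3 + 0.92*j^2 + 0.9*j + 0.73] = 3.12*j + 1.84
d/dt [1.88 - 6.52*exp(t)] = -6.52*exp(t)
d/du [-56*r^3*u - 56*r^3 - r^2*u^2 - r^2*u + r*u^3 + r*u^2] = r*(-56*r^2 - 2*r*u - r + 3*u^2 + 2*u)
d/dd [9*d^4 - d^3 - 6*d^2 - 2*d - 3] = 36*d^3 - 3*d^2 - 12*d - 2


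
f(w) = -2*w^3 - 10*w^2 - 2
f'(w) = -6*w^2 - 20*w = 2*w*(-3*w - 10)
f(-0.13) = -2.16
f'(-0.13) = 2.50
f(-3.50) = -38.75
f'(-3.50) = -3.50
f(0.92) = -12.02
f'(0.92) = -23.48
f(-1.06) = -10.85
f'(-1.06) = 14.46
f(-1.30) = -14.51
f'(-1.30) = 15.86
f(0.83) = -10.03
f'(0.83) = -20.73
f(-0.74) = -6.67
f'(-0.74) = 11.51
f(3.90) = -272.74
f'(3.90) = -169.26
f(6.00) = -794.00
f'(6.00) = -336.00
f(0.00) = -2.00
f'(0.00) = 0.00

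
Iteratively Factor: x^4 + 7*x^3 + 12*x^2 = (x)*(x^3 + 7*x^2 + 12*x) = x*(x + 3)*(x^2 + 4*x) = x^2*(x + 3)*(x + 4)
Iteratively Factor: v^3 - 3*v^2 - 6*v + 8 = (v + 2)*(v^2 - 5*v + 4) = (v - 4)*(v + 2)*(v - 1)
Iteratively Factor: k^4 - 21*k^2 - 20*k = (k - 5)*(k^3 + 5*k^2 + 4*k) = k*(k - 5)*(k^2 + 5*k + 4) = k*(k - 5)*(k + 1)*(k + 4)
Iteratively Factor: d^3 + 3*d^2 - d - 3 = (d - 1)*(d^2 + 4*d + 3) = (d - 1)*(d + 3)*(d + 1)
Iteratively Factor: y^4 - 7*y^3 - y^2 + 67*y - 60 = (y - 1)*(y^3 - 6*y^2 - 7*y + 60) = (y - 5)*(y - 1)*(y^2 - y - 12) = (y - 5)*(y - 4)*(y - 1)*(y + 3)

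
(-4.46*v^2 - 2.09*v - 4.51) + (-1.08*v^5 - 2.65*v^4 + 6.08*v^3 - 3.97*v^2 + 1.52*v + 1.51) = -1.08*v^5 - 2.65*v^4 + 6.08*v^3 - 8.43*v^2 - 0.57*v - 3.0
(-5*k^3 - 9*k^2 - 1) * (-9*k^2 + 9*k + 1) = 45*k^5 + 36*k^4 - 86*k^3 - 9*k - 1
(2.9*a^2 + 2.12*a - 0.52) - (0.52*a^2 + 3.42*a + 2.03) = 2.38*a^2 - 1.3*a - 2.55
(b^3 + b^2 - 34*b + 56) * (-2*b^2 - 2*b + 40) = -2*b^5 - 4*b^4 + 106*b^3 - 4*b^2 - 1472*b + 2240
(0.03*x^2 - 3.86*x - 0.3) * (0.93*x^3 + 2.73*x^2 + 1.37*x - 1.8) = 0.0279*x^5 - 3.5079*x^4 - 10.7757*x^3 - 6.1612*x^2 + 6.537*x + 0.54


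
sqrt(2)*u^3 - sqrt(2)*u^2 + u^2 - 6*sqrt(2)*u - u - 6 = (u - 3)*(u + 2)*(sqrt(2)*u + 1)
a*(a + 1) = a^2 + a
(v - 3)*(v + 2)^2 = v^3 + v^2 - 8*v - 12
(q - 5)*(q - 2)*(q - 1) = q^3 - 8*q^2 + 17*q - 10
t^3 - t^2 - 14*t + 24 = (t - 3)*(t - 2)*(t + 4)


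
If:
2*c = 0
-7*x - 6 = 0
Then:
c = 0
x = -6/7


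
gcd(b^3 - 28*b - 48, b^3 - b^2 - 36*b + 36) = b - 6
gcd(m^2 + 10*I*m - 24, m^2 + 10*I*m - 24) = m^2 + 10*I*m - 24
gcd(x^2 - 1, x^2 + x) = x + 1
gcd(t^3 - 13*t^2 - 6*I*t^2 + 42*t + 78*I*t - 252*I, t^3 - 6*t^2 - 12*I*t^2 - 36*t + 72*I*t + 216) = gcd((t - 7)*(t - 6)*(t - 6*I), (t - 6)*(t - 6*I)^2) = t^2 + t*(-6 - 6*I) + 36*I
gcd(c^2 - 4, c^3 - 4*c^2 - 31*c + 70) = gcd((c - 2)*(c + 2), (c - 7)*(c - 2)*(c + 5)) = c - 2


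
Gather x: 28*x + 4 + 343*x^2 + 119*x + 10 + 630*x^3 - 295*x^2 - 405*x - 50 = 630*x^3 + 48*x^2 - 258*x - 36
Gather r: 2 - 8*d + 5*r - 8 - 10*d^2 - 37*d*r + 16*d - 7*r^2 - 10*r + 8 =-10*d^2 + 8*d - 7*r^2 + r*(-37*d - 5) + 2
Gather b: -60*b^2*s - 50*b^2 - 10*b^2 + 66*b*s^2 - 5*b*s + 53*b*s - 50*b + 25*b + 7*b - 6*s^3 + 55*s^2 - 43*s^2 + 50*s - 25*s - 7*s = b^2*(-60*s - 60) + b*(66*s^2 + 48*s - 18) - 6*s^3 + 12*s^2 + 18*s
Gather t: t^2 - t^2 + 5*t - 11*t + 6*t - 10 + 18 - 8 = 0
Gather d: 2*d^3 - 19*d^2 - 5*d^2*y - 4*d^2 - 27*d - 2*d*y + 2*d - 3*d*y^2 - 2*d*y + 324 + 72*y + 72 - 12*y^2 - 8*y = 2*d^3 + d^2*(-5*y - 23) + d*(-3*y^2 - 4*y - 25) - 12*y^2 + 64*y + 396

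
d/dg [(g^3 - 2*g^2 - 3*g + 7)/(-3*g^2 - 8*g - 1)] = (-3*g^4 - 16*g^3 + 4*g^2 + 46*g + 59)/(9*g^4 + 48*g^3 + 70*g^2 + 16*g + 1)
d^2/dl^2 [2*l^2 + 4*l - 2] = 4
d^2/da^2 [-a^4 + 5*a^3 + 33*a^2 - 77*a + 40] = -12*a^2 + 30*a + 66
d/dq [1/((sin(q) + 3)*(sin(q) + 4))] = -(2*sin(q) + 7)*cos(q)/((sin(q) + 3)^2*(sin(q) + 4)^2)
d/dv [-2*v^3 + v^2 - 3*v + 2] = -6*v^2 + 2*v - 3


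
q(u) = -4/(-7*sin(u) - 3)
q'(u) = -28*cos(u)/(-7*sin(u) - 3)^2 = -28*cos(u)/(7*sin(u) + 3)^2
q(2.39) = 0.51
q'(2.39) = 0.34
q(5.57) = -2.53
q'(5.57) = -8.49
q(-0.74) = -2.33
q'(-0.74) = -6.99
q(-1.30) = -1.07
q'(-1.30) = -0.53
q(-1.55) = -1.00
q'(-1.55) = -0.04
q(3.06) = 1.12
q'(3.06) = 2.19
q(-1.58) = -1.00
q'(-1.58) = 0.02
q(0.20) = 0.91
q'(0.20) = -1.42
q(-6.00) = 0.81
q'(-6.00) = -1.09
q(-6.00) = 0.81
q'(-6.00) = -1.09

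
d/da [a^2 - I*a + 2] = 2*a - I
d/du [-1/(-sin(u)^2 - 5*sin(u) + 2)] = -(2*sin(u) + 5)*cos(u)/(sin(u)^2 + 5*sin(u) - 2)^2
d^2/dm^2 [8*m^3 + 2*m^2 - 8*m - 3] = 48*m + 4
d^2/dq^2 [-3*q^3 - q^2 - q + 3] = -18*q - 2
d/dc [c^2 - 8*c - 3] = 2*c - 8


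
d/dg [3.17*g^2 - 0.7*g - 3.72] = 6.34*g - 0.7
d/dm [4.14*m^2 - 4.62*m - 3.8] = 8.28*m - 4.62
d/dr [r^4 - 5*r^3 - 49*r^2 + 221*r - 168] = 4*r^3 - 15*r^2 - 98*r + 221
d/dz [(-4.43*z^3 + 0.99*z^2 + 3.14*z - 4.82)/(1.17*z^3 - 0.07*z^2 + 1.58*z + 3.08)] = (-0.8482*z^4 - 21.3464*z^3 - 22.231*z^2 + 5.4236*z + 17.2868)/(1.3689*z^6 - 0.1638*z^5 + 3.7021*z^4 + 6.986*z^3 + 2.0652*z^2 + 9.7328*z + 9.4864)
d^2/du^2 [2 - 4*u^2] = -8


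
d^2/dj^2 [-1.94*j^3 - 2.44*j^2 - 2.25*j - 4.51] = -11.64*j - 4.88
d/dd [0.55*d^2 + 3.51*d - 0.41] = 1.1*d + 3.51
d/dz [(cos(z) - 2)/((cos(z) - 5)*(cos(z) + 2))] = (cos(z)^2 - 4*cos(z) + 16)*sin(z)/((cos(z) - 5)^2*(cos(z) + 2)^2)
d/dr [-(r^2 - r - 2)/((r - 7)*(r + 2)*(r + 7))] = r*(r^3 - 2*r^2 + 41*r + 188)/(r^6 + 4*r^5 - 94*r^4 - 392*r^3 + 2009*r^2 + 9604*r + 9604)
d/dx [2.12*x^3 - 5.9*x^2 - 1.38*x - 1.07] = 6.36*x^2 - 11.8*x - 1.38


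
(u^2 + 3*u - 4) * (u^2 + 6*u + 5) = u^4 + 9*u^3 + 19*u^2 - 9*u - 20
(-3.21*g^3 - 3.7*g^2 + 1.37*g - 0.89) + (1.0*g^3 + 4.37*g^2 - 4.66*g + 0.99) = -2.21*g^3 + 0.67*g^2 - 3.29*g + 0.1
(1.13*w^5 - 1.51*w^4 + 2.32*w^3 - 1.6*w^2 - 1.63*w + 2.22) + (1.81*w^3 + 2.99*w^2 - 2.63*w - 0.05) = 1.13*w^5 - 1.51*w^4 + 4.13*w^3 + 1.39*w^2 - 4.26*w + 2.17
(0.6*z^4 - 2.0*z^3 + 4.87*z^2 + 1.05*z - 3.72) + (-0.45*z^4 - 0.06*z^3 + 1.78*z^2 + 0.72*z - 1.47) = 0.15*z^4 - 2.06*z^3 + 6.65*z^2 + 1.77*z - 5.19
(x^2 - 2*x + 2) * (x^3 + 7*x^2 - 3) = x^5 + 5*x^4 - 12*x^3 + 11*x^2 + 6*x - 6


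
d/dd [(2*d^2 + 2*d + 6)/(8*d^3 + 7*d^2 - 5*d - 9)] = 4*(-4*d^4 - 8*d^3 - 42*d^2 - 30*d + 3)/(64*d^6 + 112*d^5 - 31*d^4 - 214*d^3 - 101*d^2 + 90*d + 81)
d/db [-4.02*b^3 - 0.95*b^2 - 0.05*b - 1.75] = -12.06*b^2 - 1.9*b - 0.05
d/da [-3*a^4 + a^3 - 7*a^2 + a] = -12*a^3 + 3*a^2 - 14*a + 1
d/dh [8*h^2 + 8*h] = 16*h + 8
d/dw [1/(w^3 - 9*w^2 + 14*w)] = (-3*w^2 + 18*w - 14)/(w^2*(w^2 - 9*w + 14)^2)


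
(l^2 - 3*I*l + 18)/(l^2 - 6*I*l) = (l + 3*I)/l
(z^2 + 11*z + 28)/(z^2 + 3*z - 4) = (z + 7)/(z - 1)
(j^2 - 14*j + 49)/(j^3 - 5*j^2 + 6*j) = (j^2 - 14*j + 49)/(j*(j^2 - 5*j + 6))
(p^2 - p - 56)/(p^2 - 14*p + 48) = (p + 7)/(p - 6)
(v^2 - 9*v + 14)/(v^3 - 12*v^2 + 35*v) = (v - 2)/(v*(v - 5))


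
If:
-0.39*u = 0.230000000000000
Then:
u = -0.59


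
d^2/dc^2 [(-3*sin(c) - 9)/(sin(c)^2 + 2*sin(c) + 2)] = 3*(sin(c)^5 + 10*sin(c)^4 + 4*sin(c)^3 - 34*sin(c)^2 - 32*sin(c) - 4)/(sin(c)^2 + 2*sin(c) + 2)^3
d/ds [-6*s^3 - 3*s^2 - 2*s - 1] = -18*s^2 - 6*s - 2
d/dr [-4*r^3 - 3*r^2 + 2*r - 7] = -12*r^2 - 6*r + 2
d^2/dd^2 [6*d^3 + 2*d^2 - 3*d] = 36*d + 4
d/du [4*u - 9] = 4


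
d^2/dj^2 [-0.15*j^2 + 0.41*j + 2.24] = -0.300000000000000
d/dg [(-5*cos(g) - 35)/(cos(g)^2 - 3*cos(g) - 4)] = 5*(sin(g)^2 - 14*cos(g) + 16)*sin(g)/((cos(g) - 4)^2*(cos(g) + 1)^2)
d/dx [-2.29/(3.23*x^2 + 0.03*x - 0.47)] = (14.7934*x + 0.0687)/(3.23*x^2 + 0.03*x - 0.47)^2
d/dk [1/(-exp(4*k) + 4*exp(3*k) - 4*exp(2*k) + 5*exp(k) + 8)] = (4*exp(3*k) - 12*exp(2*k) + 8*exp(k) - 5)*exp(k)/(-exp(4*k) + 4*exp(3*k) - 4*exp(2*k) + 5*exp(k) + 8)^2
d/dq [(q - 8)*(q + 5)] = 2*q - 3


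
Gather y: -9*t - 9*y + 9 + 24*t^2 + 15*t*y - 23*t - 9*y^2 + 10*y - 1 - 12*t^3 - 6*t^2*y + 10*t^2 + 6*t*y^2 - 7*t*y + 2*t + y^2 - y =-12*t^3 + 34*t^2 - 30*t + y^2*(6*t - 8) + y*(-6*t^2 + 8*t) + 8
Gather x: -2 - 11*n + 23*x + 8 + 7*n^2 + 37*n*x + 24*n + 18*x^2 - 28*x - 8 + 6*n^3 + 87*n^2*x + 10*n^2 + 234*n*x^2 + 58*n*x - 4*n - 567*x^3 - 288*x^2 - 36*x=6*n^3 + 17*n^2 + 9*n - 567*x^3 + x^2*(234*n - 270) + x*(87*n^2 + 95*n - 41) - 2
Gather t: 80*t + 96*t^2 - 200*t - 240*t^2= -144*t^2 - 120*t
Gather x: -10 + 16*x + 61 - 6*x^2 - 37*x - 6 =-6*x^2 - 21*x + 45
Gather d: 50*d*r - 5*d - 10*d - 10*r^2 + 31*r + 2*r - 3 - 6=d*(50*r - 15) - 10*r^2 + 33*r - 9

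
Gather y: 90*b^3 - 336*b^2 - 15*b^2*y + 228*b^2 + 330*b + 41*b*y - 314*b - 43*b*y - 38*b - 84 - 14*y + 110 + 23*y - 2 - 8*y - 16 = 90*b^3 - 108*b^2 - 22*b + y*(-15*b^2 - 2*b + 1) + 8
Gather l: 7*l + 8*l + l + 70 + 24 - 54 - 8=16*l + 32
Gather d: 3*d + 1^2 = 3*d + 1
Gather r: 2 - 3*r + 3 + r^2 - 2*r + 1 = r^2 - 5*r + 6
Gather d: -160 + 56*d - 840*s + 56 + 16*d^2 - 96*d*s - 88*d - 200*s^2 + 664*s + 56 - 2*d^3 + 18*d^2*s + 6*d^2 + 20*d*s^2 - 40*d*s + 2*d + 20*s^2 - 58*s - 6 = -2*d^3 + d^2*(18*s + 22) + d*(20*s^2 - 136*s - 30) - 180*s^2 - 234*s - 54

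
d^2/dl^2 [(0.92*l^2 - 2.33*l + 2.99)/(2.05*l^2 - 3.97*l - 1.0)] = (-3.5527136788005e-15*l^4 - 4.60880999999998*l^3 + 86.70885*l^2 - 174.66369*l + 126.849382)/(8.615125*l^6 - 50.051775*l^5 + 84.322035*l^4 - 13.739773*l^3 - 41.1327*l^2 - 11.91*l - 1.0)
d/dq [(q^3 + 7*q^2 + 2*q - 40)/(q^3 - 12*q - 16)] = (-7*q^3 - 14*q^2 + 16*q - 256)/(q^5 - 2*q^4 - 20*q^3 + 8*q^2 + 128*q + 128)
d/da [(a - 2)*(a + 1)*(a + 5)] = 3*a^2 + 8*a - 7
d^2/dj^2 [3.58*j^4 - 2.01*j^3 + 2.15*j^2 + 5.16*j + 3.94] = 42.96*j^2 - 12.06*j + 4.3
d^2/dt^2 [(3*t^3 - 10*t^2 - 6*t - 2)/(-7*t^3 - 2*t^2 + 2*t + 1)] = 2*(532*t^6 + 756*t^5 + 1134*t^4 + 844*t^3 + 234*t^2 + 45*t + 10)/(343*t^9 + 294*t^8 - 210*t^7 - 307*t^6 - 24*t^5 + 96*t^4 + 37*t^3 - 6*t^2 - 6*t - 1)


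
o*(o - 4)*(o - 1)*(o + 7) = o^4 + 2*o^3 - 31*o^2 + 28*o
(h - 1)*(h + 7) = h^2 + 6*h - 7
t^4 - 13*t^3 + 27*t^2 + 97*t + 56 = (t - 8)*(t - 7)*(t + 1)^2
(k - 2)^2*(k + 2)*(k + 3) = k^4 + k^3 - 10*k^2 - 4*k + 24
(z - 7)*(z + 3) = z^2 - 4*z - 21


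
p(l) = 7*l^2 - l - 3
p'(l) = 14*l - 1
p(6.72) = 306.39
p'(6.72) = 93.08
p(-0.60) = 0.12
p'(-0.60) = -9.40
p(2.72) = 46.07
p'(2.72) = 37.08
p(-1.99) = 26.71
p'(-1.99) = -28.86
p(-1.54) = 15.14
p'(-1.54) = -22.56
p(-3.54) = 88.26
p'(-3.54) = -50.56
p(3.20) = 65.48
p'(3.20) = 43.80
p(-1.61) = 16.75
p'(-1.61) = -23.54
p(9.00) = 555.00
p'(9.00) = 125.00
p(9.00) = 555.00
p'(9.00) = 125.00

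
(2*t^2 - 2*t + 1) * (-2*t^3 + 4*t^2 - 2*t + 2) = -4*t^5 + 12*t^4 - 14*t^3 + 12*t^2 - 6*t + 2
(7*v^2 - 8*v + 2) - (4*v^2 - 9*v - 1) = 3*v^2 + v + 3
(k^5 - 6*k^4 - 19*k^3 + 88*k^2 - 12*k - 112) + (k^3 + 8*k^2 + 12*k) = k^5 - 6*k^4 - 18*k^3 + 96*k^2 - 112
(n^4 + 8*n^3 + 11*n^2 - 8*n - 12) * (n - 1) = n^5 + 7*n^4 + 3*n^3 - 19*n^2 - 4*n + 12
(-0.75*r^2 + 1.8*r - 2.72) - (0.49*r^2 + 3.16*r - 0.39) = -1.24*r^2 - 1.36*r - 2.33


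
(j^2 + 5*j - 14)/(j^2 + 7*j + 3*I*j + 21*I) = (j - 2)/(j + 3*I)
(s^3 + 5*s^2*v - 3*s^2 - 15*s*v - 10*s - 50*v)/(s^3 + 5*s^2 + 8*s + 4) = (s^2 + 5*s*v - 5*s - 25*v)/(s^2 + 3*s + 2)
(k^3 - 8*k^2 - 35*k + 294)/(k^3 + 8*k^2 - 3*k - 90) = (k^2 - 14*k + 49)/(k^2 + 2*k - 15)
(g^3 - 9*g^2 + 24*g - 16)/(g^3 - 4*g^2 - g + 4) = (g - 4)/(g + 1)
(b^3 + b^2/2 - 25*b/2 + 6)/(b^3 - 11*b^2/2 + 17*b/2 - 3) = (b + 4)/(b - 2)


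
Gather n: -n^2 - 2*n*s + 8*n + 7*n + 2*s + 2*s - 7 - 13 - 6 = -n^2 + n*(15 - 2*s) + 4*s - 26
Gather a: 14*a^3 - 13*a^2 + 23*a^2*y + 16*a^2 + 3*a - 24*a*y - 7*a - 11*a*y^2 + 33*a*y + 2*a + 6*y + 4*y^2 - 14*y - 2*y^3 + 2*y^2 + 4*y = 14*a^3 + a^2*(23*y + 3) + a*(-11*y^2 + 9*y - 2) - 2*y^3 + 6*y^2 - 4*y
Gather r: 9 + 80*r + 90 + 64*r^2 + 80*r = 64*r^2 + 160*r + 99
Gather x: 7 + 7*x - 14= 7*x - 7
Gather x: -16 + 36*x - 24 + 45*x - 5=81*x - 45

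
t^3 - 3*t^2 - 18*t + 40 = (t - 5)*(t - 2)*(t + 4)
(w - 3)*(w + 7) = w^2 + 4*w - 21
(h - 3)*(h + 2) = h^2 - h - 6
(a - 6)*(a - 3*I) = a^2 - 6*a - 3*I*a + 18*I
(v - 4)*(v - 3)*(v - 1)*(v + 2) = v^4 - 6*v^3 + 3*v^2 + 26*v - 24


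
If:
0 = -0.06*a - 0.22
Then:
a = -3.67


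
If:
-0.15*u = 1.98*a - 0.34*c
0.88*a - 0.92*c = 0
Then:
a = -0.0906463478717814*u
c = -0.0867052023121387*u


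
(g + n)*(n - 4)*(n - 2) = g*n^2 - 6*g*n + 8*g + n^3 - 6*n^2 + 8*n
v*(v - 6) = v^2 - 6*v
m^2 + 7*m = m*(m + 7)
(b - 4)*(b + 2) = b^2 - 2*b - 8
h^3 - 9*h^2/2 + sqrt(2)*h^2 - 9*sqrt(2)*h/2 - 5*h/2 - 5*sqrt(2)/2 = (h - 5)*(h + 1/2)*(h + sqrt(2))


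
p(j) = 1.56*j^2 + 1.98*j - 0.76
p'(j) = 3.12*j + 1.98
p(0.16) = -0.40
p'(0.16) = 2.48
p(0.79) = 1.78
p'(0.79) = 4.44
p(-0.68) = -1.39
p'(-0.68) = -0.14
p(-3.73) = 13.56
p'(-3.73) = -9.66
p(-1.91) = 1.15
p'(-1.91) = -3.98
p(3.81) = 29.43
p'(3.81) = 13.87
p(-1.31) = -0.68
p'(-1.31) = -2.11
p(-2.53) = 4.22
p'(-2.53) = -5.91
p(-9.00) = 107.78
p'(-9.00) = -26.10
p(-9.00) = 107.78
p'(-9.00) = -26.10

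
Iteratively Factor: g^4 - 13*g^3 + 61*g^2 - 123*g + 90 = (g - 5)*(g^3 - 8*g^2 + 21*g - 18) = (g - 5)*(g - 3)*(g^2 - 5*g + 6) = (g - 5)*(g - 3)^2*(g - 2)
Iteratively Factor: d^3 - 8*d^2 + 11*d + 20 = (d + 1)*(d^2 - 9*d + 20) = (d - 5)*(d + 1)*(d - 4)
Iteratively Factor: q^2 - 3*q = (q)*(q - 3)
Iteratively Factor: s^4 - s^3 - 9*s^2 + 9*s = (s)*(s^3 - s^2 - 9*s + 9) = s*(s - 3)*(s^2 + 2*s - 3) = s*(s - 3)*(s - 1)*(s + 3)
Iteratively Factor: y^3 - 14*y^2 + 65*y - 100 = (y - 4)*(y^2 - 10*y + 25) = (y - 5)*(y - 4)*(y - 5)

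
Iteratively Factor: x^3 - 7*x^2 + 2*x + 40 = (x - 4)*(x^2 - 3*x - 10) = (x - 5)*(x - 4)*(x + 2)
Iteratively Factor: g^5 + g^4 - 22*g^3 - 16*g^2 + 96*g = (g + 4)*(g^4 - 3*g^3 - 10*g^2 + 24*g) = (g - 2)*(g + 4)*(g^3 - g^2 - 12*g) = g*(g - 2)*(g + 4)*(g^2 - g - 12) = g*(g - 4)*(g - 2)*(g + 4)*(g + 3)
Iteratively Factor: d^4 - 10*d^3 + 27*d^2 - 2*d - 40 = (d - 2)*(d^3 - 8*d^2 + 11*d + 20) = (d - 2)*(d + 1)*(d^2 - 9*d + 20) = (d - 5)*(d - 2)*(d + 1)*(d - 4)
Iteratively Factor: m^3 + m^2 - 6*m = (m - 2)*(m^2 + 3*m) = (m - 2)*(m + 3)*(m)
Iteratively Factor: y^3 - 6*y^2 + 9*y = (y - 3)*(y^2 - 3*y) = y*(y - 3)*(y - 3)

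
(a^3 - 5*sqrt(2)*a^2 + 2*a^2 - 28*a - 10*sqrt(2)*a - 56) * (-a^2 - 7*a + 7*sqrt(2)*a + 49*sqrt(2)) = -a^5 - 9*a^4 + 12*sqrt(2)*a^4 - 56*a^3 + 108*sqrt(2)*a^3 - 378*a^2 - 28*sqrt(2)*a^2 - 1764*sqrt(2)*a - 588*a - 2744*sqrt(2)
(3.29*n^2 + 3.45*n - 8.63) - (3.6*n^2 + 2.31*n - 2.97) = -0.31*n^2 + 1.14*n - 5.66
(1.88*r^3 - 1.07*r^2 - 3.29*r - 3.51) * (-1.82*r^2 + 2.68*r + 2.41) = -3.4216*r^5 + 6.9858*r^4 + 7.651*r^3 - 5.0077*r^2 - 17.3357*r - 8.4591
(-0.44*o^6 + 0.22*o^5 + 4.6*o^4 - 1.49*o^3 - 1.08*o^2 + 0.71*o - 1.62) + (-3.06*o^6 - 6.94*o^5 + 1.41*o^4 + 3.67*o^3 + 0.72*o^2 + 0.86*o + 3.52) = -3.5*o^6 - 6.72*o^5 + 6.01*o^4 + 2.18*o^3 - 0.36*o^2 + 1.57*o + 1.9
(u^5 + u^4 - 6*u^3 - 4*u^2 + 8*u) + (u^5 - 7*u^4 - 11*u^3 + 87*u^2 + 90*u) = 2*u^5 - 6*u^4 - 17*u^3 + 83*u^2 + 98*u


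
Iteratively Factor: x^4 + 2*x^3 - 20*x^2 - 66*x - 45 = (x + 1)*(x^3 + x^2 - 21*x - 45) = (x - 5)*(x + 1)*(x^2 + 6*x + 9) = (x - 5)*(x + 1)*(x + 3)*(x + 3)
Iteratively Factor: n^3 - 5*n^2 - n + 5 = (n + 1)*(n^2 - 6*n + 5) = (n - 1)*(n + 1)*(n - 5)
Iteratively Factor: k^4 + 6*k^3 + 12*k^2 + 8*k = (k + 2)*(k^3 + 4*k^2 + 4*k) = (k + 2)^2*(k^2 + 2*k) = k*(k + 2)^2*(k + 2)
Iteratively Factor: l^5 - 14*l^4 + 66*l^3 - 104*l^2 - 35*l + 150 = (l - 2)*(l^4 - 12*l^3 + 42*l^2 - 20*l - 75) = (l - 5)*(l - 2)*(l^3 - 7*l^2 + 7*l + 15) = (l - 5)*(l - 2)*(l + 1)*(l^2 - 8*l + 15) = (l - 5)*(l - 3)*(l - 2)*(l + 1)*(l - 5)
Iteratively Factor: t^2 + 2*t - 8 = (t - 2)*(t + 4)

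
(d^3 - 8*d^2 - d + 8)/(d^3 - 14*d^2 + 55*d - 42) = (d^2 - 7*d - 8)/(d^2 - 13*d + 42)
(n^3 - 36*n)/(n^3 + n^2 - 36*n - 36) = n/(n + 1)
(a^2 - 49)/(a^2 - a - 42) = (a + 7)/(a + 6)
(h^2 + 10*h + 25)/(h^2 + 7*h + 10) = (h + 5)/(h + 2)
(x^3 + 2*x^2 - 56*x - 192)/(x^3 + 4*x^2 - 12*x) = (x^2 - 4*x - 32)/(x*(x - 2))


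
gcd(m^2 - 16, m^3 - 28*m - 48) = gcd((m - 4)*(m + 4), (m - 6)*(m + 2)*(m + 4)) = m + 4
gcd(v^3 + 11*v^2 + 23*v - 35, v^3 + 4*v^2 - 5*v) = v^2 + 4*v - 5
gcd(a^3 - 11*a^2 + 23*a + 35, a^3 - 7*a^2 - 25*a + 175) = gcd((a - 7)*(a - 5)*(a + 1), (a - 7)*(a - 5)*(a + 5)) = a^2 - 12*a + 35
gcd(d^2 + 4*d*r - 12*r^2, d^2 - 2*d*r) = -d + 2*r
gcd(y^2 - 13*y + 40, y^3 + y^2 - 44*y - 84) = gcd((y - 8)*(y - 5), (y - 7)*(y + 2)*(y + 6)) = 1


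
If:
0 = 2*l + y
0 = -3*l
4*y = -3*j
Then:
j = 0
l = 0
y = 0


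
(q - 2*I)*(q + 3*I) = q^2 + I*q + 6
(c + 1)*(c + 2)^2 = c^3 + 5*c^2 + 8*c + 4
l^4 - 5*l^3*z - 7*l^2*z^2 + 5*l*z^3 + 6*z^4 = (l - 6*z)*(l - z)*(l + z)^2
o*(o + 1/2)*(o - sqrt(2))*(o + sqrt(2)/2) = o^4 - sqrt(2)*o^3/2 + o^3/2 - o^2 - sqrt(2)*o^2/4 - o/2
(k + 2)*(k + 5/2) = k^2 + 9*k/2 + 5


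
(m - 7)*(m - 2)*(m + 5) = m^3 - 4*m^2 - 31*m + 70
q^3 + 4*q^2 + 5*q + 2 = (q + 1)^2*(q + 2)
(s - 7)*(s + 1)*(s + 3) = s^3 - 3*s^2 - 25*s - 21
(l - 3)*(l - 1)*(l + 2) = l^3 - 2*l^2 - 5*l + 6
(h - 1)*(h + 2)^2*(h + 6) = h^4 + 9*h^3 + 18*h^2 - 4*h - 24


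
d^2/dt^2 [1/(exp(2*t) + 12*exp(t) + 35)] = 4*(-(exp(t) + 3)*(exp(2*t) + 12*exp(t) + 35) + 2*(exp(t) + 6)^2*exp(t))*exp(t)/(exp(2*t) + 12*exp(t) + 35)^3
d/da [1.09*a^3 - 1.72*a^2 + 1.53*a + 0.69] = 3.27*a^2 - 3.44*a + 1.53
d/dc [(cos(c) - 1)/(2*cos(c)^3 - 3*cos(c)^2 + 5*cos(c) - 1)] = 4*(9*sin(c)^2 + 9*cos(c) + cos(3*c) - 13)*sin(c)/(6*sin(c)^2 + 13*cos(c) + cos(3*c) - 8)^2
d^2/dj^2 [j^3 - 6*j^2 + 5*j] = 6*j - 12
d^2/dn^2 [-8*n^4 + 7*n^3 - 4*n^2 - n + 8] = -96*n^2 + 42*n - 8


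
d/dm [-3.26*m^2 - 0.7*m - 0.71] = -6.52*m - 0.7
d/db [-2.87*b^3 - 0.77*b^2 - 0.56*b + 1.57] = -8.61*b^2 - 1.54*b - 0.56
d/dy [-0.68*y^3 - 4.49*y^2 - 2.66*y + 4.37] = -2.04*y^2 - 8.98*y - 2.66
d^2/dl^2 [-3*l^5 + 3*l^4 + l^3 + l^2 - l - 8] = -60*l^3 + 36*l^2 + 6*l + 2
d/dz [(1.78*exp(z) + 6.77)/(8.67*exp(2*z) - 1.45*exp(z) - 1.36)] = (-15.4326*exp(2*z) - 117.3918*exp(z) + 7.3957)*exp(z)/(75.1689*exp(4*z) - 25.143*exp(3*z) - 21.4799*exp(2*z) + 3.944*exp(z) + 1.8496)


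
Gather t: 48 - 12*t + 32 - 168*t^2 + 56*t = -168*t^2 + 44*t + 80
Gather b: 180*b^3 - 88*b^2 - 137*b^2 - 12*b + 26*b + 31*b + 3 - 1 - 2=180*b^3 - 225*b^2 + 45*b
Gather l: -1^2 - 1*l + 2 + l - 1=0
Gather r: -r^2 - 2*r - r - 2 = -r^2 - 3*r - 2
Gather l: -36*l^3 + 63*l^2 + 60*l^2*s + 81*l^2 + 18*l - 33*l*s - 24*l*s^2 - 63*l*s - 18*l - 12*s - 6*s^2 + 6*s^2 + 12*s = -36*l^3 + l^2*(60*s + 144) + l*(-24*s^2 - 96*s)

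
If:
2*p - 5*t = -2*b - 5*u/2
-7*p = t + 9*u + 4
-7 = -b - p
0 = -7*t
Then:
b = 13/35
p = 232/35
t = 0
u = -28/5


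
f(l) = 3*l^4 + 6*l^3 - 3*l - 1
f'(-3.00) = -165.00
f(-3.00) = 89.00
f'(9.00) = 10203.00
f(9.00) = 24029.00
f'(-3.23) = -219.59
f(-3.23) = 133.04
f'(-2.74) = -114.71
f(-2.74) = 52.89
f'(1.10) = 34.75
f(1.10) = 8.08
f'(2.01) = 167.17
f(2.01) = 90.66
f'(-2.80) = -125.30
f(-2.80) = 60.08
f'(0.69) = 9.51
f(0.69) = -0.42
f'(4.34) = 1317.00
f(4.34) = 1540.80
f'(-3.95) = -461.71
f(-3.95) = 371.38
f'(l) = 12*l^3 + 18*l^2 - 3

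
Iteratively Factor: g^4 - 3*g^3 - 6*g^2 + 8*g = (g + 2)*(g^3 - 5*g^2 + 4*g) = (g - 1)*(g + 2)*(g^2 - 4*g) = g*(g - 1)*(g + 2)*(g - 4)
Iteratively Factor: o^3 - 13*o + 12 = (o + 4)*(o^2 - 4*o + 3) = (o - 3)*(o + 4)*(o - 1)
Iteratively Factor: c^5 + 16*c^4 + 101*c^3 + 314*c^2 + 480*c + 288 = (c + 4)*(c^4 + 12*c^3 + 53*c^2 + 102*c + 72) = (c + 3)*(c + 4)*(c^3 + 9*c^2 + 26*c + 24) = (c + 3)^2*(c + 4)*(c^2 + 6*c + 8) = (c + 3)^2*(c + 4)^2*(c + 2)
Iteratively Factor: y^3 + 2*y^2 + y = (y)*(y^2 + 2*y + 1) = y*(y + 1)*(y + 1)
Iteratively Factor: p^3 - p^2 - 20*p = (p)*(p^2 - p - 20) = p*(p + 4)*(p - 5)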